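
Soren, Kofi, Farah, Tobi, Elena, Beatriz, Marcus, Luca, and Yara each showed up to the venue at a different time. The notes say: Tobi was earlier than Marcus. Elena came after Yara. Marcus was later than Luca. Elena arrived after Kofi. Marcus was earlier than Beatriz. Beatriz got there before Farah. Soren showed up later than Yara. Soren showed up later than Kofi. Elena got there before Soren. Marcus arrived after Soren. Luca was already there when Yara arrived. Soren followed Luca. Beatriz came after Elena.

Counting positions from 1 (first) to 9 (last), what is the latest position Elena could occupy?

5

Elena must come before Beatriz, Farah, Marcus, and Soren — 4 guests forced after them.
Everything else can be placed before Elena in some valid order, so Elena can sit as late as position 9 − 4 = 5.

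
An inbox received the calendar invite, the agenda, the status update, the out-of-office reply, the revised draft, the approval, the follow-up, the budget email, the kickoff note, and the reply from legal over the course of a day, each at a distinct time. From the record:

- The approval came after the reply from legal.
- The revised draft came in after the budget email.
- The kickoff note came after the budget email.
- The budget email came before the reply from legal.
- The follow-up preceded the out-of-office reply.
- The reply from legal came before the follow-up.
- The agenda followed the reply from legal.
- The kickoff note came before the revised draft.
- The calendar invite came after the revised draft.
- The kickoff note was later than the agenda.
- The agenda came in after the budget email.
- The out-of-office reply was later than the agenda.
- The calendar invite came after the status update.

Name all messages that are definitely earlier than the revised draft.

Directly stated before the revised draft: the budget email and the kickoff note.
The agenda reaches the revised draft via the agenda → the kickoff note → the revised draft.
The reply from legal reaches the revised draft via the reply from legal → the agenda → the kickoff note → the revised draft.
No chain forces the out-of-office reply (or any of the others) ahead of the revised draft.

the agenda, the budget email, the kickoff note, the reply from legal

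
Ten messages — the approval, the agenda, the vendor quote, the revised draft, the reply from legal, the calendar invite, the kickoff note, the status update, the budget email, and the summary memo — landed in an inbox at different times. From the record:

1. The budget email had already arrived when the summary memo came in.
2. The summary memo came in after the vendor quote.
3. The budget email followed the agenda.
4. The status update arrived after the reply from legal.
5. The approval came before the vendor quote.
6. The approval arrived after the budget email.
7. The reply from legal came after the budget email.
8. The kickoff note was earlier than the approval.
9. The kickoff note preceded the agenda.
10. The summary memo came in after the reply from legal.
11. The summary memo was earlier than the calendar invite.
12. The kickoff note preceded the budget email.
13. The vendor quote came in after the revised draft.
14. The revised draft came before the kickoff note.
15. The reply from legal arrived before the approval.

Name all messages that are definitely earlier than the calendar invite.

the agenda, the approval, the budget email, the kickoff note, the reply from legal, the revised draft, the summary memo, the vendor quote

Directly stated before the calendar invite: the summary memo.
The agenda reaches the calendar invite via the agenda → the budget email → the summary memo → the calendar invite.
The approval reaches the calendar invite via the approval → the vendor quote → the summary memo → the calendar invite.
The budget email reaches the calendar invite via the budget email → the summary memo → the calendar invite.
Likewise the kickoff note, the reply from legal, the revised draft, and the vendor quote each reach the calendar invite by chaining the stated constraints.
No chain forces the status update ahead of the calendar invite.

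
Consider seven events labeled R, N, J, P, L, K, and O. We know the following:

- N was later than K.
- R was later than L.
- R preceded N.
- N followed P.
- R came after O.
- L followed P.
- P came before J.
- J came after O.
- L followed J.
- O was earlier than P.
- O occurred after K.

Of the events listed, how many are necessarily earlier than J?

3

Directly stated before J: O and P.
K reaches J via K → O → J.
No chain forces N (or any of the others) ahead of J.
That's K, O, and P — 3 in all.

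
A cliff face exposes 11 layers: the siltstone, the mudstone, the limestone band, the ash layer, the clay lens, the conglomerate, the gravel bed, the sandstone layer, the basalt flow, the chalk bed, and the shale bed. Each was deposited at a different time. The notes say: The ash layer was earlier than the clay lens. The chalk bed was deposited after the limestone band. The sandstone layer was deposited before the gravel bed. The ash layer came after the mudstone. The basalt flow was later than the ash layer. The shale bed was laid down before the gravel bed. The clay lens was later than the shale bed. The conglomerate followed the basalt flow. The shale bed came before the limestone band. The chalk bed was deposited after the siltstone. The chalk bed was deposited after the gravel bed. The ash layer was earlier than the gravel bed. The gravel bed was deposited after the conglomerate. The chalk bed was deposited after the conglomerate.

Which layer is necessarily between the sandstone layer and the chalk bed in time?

Tracing the constraints gives the sandstone layer → the gravel bed → the chalk bed, so the gravel bed sits after the sandstone layer and before the chalk bed.
No other layer is forced both after the sandstone layer and before the chalk bed.

the gravel bed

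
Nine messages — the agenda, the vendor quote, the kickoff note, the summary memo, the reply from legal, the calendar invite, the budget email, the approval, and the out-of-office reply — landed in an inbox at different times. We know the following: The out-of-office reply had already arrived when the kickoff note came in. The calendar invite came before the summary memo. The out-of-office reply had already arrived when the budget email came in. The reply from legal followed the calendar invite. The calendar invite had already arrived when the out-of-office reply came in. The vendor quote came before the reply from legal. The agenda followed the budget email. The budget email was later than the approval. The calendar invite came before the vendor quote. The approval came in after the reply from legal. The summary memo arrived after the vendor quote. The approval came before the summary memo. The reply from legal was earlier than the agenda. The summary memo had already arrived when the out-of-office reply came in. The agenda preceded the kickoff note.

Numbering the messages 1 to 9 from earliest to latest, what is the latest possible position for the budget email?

The budget email must come before the agenda and the kickoff note — 2 messages forced after it.
Everything else can be placed before the budget email in some valid order, so the budget email can sit as late as position 9 − 2 = 7.

7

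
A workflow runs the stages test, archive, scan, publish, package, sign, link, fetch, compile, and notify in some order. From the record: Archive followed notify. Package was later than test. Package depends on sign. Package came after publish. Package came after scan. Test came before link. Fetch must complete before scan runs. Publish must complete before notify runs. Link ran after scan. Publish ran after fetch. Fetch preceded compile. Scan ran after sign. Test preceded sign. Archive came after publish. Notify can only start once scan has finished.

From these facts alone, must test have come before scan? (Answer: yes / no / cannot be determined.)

yes

Chain the constraints: test → sign → scan. Each link is directly stated, so test comes before scan.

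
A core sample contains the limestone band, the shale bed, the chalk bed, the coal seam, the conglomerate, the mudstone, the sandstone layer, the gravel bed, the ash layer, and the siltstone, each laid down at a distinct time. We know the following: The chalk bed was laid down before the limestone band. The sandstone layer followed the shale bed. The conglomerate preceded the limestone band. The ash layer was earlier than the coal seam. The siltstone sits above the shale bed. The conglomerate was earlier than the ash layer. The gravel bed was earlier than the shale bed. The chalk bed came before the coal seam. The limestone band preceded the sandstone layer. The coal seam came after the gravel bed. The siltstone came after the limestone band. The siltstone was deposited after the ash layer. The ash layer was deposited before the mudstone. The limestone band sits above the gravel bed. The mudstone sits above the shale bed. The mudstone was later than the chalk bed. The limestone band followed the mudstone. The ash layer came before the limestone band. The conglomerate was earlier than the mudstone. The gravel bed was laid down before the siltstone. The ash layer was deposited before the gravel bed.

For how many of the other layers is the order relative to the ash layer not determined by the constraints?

1

Forced before the ash layer: the conglomerate; forced after the ash layer: the coal seam, the gravel bed, the limestone band, the mudstone, the sandstone layer, the shale bed, and the siltstone.
That leaves the chalk bed with no forced order relative to the ash layer — 1.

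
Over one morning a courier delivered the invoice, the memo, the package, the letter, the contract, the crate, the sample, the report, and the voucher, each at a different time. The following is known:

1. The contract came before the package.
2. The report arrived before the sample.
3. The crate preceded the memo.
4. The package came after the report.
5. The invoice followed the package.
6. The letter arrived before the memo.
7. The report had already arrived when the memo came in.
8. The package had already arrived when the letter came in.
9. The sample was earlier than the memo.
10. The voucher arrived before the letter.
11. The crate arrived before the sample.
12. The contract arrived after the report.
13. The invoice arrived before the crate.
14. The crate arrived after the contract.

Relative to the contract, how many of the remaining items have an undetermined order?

1

Forced before the contract: the report; forced after the contract: the crate, the invoice, the letter, the memo, the package, and the sample.
That leaves the voucher with no forced order relative to the contract — 1.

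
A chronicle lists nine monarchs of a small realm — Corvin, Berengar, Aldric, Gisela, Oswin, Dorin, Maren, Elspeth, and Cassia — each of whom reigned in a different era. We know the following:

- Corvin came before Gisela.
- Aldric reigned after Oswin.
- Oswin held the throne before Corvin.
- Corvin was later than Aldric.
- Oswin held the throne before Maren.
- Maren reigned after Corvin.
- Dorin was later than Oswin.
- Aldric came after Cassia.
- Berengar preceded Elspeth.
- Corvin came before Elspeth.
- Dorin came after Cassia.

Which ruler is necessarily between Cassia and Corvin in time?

Aldric

Tracing the constraints gives Cassia → Aldric → Corvin, so Aldric sits after Cassia and before Corvin.
No other ruler is forced both after Cassia and before Corvin.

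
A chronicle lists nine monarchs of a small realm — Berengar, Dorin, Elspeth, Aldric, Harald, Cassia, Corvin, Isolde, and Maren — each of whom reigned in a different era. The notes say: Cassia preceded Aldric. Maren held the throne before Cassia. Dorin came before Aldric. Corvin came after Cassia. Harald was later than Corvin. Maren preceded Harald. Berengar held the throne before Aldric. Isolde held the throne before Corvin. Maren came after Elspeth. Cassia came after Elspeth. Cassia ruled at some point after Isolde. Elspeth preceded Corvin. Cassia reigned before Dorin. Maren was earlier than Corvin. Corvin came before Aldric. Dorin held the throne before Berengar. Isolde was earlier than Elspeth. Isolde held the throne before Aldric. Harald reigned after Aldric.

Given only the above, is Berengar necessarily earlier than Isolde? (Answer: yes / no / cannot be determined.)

no

Tracing the constraints gives Isolde → Cassia → Dorin → Berengar, so Isolde must come before Berengar.
That means Berengar cannot be before Isolde.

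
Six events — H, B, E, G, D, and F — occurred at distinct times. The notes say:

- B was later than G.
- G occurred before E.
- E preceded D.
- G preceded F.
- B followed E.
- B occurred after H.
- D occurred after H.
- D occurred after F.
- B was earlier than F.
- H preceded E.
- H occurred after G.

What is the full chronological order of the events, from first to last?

G, H, E, B, F, D

The constraints fix every adjacent pair, so only one ordering works:
G → H → E → B → F → D.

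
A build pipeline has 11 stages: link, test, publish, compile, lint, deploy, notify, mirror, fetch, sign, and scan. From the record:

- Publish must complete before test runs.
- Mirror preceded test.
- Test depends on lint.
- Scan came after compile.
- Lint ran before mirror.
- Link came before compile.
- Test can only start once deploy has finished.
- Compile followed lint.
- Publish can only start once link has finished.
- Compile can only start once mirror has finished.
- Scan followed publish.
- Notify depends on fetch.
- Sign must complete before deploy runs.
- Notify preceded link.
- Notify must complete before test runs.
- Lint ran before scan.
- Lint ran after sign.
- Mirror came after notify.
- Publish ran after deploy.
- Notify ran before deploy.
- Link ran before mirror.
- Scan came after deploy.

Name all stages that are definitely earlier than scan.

compile, deploy, fetch, link, lint, mirror, notify, publish, sign

Directly stated before scan: compile, deploy, lint, and publish.
Fetch reaches scan via fetch → notify → deploy → scan.
Link reaches scan via link → publish → scan.
Mirror reaches scan via mirror → compile → scan.
Likewise notify and sign each reach scan by chaining the stated constraints.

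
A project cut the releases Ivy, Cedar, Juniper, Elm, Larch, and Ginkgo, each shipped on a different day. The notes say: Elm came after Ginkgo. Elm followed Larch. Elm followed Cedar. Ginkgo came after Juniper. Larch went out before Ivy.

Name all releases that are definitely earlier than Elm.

Cedar, Ginkgo, Juniper, Larch

Directly stated before Elm: Cedar, Ginkgo, and Larch.
Juniper reaches Elm via Juniper → Ginkgo → Elm.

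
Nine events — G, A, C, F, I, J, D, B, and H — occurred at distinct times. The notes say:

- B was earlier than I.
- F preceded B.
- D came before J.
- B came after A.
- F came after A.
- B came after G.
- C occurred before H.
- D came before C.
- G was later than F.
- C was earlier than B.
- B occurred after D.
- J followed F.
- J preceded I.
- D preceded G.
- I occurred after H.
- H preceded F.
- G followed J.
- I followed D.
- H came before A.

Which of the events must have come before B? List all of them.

A, C, D, F, G, H, J

Directly stated before B: A, C, D, F, and G.
H reaches B via H → A → B.
J reaches B via J → G → B.
No chain forces I ahead of B.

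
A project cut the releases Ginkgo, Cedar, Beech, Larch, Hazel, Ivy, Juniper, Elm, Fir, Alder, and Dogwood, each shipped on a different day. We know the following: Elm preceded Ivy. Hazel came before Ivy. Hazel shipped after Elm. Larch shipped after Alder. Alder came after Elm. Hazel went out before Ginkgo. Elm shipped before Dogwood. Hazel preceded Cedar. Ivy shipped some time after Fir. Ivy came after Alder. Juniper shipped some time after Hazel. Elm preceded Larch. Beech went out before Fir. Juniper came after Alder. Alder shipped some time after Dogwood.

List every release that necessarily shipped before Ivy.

Alder, Beech, Dogwood, Elm, Fir, Hazel

Directly stated before Ivy: Alder, Elm, Fir, and Hazel.
Beech reaches Ivy via Beech → Fir → Ivy.
Dogwood reaches Ivy via Dogwood → Alder → Ivy.
No chain forces Larch (or any of the others) ahead of Ivy.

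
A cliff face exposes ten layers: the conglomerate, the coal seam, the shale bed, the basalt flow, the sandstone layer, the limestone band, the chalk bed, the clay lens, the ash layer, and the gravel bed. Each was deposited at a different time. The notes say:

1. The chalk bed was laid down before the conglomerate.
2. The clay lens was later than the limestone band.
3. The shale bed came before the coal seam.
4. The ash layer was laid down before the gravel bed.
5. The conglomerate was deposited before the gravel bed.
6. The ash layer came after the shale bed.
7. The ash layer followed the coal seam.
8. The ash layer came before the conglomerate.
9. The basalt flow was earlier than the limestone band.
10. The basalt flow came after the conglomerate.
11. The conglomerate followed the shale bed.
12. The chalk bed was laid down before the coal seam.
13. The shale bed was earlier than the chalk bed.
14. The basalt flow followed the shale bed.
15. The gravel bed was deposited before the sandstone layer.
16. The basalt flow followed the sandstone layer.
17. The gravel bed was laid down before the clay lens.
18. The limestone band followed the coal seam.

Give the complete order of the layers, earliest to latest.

The constraints fix every adjacent pair, so only one ordering works:
the shale bed → the chalk bed → the coal seam → the ash layer → the conglomerate → the gravel bed → the sandstone layer → the basalt flow → the limestone band → the clay lens.

the shale bed, the chalk bed, the coal seam, the ash layer, the conglomerate, the gravel bed, the sandstone layer, the basalt flow, the limestone band, the clay lens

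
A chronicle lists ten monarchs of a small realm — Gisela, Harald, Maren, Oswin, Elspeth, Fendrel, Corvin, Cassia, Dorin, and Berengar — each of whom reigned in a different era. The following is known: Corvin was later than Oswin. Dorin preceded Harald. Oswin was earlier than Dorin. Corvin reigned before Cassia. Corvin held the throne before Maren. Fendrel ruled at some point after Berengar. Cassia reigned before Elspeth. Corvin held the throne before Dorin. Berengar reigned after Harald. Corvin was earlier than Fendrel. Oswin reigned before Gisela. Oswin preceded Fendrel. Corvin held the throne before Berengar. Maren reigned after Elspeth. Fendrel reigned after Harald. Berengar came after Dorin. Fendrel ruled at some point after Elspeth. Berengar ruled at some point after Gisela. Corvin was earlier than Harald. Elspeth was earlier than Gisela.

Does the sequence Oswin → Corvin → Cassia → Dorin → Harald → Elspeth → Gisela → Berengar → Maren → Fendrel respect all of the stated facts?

Check each stated constraint against the proposed order — e.g. Corvin is ahead of Fendrel; Oswin is ahead of Fendrel. Every pair is in the required order; nothing is violated.

yes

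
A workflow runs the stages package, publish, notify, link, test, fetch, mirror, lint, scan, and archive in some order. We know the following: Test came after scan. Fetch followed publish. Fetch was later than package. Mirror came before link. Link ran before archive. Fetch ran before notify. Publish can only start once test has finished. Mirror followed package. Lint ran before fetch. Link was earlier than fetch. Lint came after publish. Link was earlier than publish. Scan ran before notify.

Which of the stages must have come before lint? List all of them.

Directly stated before lint: publish.
Link reaches lint via link → publish → lint.
Mirror reaches lint via mirror → link → publish → lint.
Package reaches lint via package → mirror → link → publish → lint.
Likewise scan and test each reach lint by chaining the stated constraints.

link, mirror, package, publish, scan, test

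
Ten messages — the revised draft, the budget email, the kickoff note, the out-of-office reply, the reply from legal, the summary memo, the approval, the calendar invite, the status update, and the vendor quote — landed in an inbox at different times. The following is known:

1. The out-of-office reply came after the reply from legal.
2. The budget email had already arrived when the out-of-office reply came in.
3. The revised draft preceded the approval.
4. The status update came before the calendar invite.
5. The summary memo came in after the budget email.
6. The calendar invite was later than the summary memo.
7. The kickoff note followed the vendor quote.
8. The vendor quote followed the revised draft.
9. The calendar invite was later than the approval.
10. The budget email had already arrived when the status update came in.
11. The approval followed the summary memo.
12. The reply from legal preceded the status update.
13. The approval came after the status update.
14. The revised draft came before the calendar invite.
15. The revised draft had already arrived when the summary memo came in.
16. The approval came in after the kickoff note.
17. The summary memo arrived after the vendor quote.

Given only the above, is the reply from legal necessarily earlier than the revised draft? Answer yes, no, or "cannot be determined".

No chain of stated constraints runs from the reply from legal to the revised draft, and none runs from the revised draft to the reply from legal either.
So the relative order of the reply from legal and the revised draft is not fixed by the given facts.

cannot be determined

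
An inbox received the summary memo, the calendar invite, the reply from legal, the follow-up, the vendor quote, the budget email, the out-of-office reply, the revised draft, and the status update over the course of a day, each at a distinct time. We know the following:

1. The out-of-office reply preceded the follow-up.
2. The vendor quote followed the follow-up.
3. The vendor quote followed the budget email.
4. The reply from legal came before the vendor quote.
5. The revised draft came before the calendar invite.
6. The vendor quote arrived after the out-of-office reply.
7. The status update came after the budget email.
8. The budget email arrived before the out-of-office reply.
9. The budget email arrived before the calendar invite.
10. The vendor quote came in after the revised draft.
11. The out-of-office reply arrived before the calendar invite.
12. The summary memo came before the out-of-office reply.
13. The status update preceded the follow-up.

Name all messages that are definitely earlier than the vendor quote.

Directly stated before the vendor quote: the budget email, the follow-up, the out-of-office reply, the reply from legal, and the revised draft.
The status update reaches the vendor quote via the status update → the follow-up → the vendor quote.
The summary memo reaches the vendor quote via the summary memo → the out-of-office reply → the vendor quote.
No chain forces the calendar invite ahead of the vendor quote.

the budget email, the follow-up, the out-of-office reply, the reply from legal, the revised draft, the status update, the summary memo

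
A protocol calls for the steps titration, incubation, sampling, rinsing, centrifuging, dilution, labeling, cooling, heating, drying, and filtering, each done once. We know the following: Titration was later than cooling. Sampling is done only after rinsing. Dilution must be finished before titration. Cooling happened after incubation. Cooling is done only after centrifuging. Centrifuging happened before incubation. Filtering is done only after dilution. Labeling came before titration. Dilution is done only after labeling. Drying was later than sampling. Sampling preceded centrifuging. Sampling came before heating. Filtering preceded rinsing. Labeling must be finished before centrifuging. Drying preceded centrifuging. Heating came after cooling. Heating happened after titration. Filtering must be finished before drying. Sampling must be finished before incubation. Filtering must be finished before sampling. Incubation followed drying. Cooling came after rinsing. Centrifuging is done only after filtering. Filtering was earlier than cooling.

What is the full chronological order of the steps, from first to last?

labeling, dilution, filtering, rinsing, sampling, drying, centrifuging, incubation, cooling, titration, heating

The constraints fix every adjacent pair, so only one ordering works:
labeling → dilution → filtering → rinsing → sampling → drying → centrifuging → incubation → cooling → titration → heating.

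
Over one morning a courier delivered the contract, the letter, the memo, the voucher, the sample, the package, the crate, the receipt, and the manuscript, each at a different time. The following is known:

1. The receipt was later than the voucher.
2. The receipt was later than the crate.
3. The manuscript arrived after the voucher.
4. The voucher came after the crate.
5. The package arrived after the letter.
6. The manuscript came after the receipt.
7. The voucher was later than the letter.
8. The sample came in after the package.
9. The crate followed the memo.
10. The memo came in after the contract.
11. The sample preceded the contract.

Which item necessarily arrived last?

the manuscript

Every other item has a chain of constraints placing it before the manuscript, so the manuscript is last.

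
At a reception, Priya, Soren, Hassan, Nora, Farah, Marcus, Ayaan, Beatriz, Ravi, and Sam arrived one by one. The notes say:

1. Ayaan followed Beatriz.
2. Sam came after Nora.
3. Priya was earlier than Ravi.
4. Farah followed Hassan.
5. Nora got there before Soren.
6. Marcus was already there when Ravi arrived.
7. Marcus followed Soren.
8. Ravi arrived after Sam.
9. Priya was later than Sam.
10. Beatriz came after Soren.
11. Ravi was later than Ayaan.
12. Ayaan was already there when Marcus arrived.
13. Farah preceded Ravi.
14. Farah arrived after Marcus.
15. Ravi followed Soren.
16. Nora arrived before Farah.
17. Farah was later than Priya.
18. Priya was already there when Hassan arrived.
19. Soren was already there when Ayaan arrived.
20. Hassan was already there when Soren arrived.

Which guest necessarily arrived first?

Nora

Nora has a chain of constraints placing them before every other guest, so Nora must be first.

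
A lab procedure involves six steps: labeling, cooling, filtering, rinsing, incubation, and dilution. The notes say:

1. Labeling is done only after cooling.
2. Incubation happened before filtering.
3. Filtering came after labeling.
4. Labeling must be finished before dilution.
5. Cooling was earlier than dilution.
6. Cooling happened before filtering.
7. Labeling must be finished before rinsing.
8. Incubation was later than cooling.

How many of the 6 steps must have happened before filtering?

3

Directly stated before filtering: cooling, incubation, and labeling.
No chain forces dilution (or any of the others) ahead of filtering.
That's cooling, incubation, and labeling — 3 in all.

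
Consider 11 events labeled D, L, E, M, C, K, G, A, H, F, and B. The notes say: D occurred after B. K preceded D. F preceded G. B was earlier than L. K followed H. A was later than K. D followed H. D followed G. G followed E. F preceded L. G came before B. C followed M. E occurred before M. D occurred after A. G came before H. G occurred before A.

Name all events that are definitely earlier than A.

Directly stated before A: G and K.
E reaches A via E → G → A.
F reaches A via F → G → A.
H reaches A via H → K → A.
No chain forces L (or any of the others) ahead of A.

E, F, G, H, K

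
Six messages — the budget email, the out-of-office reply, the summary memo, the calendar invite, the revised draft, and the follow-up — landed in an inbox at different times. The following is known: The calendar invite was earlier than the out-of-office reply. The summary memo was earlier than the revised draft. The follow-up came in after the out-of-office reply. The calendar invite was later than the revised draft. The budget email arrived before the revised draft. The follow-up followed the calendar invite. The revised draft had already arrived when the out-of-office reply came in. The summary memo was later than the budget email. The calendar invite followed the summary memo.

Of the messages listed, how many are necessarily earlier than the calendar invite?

Directly stated before the calendar invite: the revised draft and the summary memo.
The budget email reaches the calendar invite via the budget email → the summary memo → the calendar invite.
No chain forces the out-of-office reply (or any of the others) ahead of the calendar invite.
That's the budget email, the revised draft, and the summary memo — 3 in all.

3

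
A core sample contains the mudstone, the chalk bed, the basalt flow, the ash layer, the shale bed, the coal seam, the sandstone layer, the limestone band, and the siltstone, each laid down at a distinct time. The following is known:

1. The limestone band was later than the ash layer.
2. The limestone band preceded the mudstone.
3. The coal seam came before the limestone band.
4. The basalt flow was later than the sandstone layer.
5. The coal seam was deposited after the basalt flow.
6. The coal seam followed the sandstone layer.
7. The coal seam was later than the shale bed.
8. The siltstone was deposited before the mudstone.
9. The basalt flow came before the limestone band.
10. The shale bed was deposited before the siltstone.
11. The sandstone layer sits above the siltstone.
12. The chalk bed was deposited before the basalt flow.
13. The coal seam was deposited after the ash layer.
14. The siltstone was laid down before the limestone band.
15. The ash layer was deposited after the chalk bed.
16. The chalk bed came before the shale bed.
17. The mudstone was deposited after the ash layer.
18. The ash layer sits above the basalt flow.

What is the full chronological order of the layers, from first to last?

the chalk bed, the shale bed, the siltstone, the sandstone layer, the basalt flow, the ash layer, the coal seam, the limestone band, the mudstone

The constraints fix every adjacent pair, so only one ordering works:
the chalk bed → the shale bed → the siltstone → the sandstone layer → the basalt flow → the ash layer → the coal seam → the limestone band → the mudstone.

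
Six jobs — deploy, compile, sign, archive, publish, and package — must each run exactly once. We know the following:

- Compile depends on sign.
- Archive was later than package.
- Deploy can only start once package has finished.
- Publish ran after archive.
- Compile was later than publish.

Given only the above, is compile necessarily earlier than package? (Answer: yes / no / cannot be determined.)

no

Tracing the constraints gives package → archive → publish → compile, so package must come before compile.
That means compile cannot be before package.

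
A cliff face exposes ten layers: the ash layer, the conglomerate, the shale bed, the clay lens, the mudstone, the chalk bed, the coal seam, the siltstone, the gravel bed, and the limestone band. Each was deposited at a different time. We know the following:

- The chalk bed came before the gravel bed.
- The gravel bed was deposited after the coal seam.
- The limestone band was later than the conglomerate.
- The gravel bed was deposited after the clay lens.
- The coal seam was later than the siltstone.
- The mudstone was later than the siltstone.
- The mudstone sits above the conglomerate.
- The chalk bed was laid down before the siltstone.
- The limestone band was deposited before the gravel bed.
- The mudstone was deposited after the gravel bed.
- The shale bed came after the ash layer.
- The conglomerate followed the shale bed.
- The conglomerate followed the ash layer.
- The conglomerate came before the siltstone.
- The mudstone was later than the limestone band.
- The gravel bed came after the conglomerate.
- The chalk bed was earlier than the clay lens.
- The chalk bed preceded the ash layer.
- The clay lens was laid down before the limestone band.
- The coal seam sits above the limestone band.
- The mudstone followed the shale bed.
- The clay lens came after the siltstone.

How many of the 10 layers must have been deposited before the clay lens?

5

Directly stated before the clay lens: the chalk bed and the siltstone.
The ash layer reaches the clay lens via the ash layer → the conglomerate → the siltstone → the clay lens.
The conglomerate reaches the clay lens via the conglomerate → the siltstone → the clay lens.
The shale bed reaches the clay lens via the shale bed → the conglomerate → the siltstone → the clay lens.
No chain forces the coal seam (or any of the others) ahead of the clay lens.
That's the ash layer, the chalk bed, the conglomerate, the shale bed, and the siltstone — 5 in all.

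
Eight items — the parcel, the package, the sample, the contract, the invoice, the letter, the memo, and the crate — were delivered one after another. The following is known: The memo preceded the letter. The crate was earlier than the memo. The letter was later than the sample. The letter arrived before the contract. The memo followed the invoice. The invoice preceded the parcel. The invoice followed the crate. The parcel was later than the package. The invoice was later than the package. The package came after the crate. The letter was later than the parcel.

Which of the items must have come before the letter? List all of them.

Directly stated before the letter: the memo, the parcel, and the sample.
The crate reaches the letter via the crate → the memo → the letter.
The invoice reaches the letter via the invoice → the parcel → the letter.
The package reaches the letter via the package → the parcel → the letter.
No chain forces the contract ahead of the letter.

the crate, the invoice, the memo, the package, the parcel, the sample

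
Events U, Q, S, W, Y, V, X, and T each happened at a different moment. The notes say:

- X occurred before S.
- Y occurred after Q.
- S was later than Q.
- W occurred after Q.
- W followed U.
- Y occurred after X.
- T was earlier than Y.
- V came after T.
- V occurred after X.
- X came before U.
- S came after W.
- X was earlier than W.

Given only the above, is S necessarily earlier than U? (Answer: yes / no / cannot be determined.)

Tracing the constraints gives U → W → S, so U must come before S.
That means S cannot be before U.

no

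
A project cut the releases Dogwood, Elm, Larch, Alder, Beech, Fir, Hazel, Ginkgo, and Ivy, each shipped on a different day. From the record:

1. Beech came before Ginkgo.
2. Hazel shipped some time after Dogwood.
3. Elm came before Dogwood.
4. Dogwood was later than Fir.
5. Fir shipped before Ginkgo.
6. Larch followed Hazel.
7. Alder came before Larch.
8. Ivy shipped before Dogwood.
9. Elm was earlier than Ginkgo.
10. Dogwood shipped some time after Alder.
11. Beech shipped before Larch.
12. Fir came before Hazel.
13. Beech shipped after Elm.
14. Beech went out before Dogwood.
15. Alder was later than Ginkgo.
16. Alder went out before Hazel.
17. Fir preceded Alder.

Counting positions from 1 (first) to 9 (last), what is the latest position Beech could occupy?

Beech must come before Alder, Dogwood, Ginkgo, Hazel, and Larch — 5 releases forced after it.
Everything else can be placed before Beech in some valid order, so Beech can sit as late as position 9 − 5 = 4.

4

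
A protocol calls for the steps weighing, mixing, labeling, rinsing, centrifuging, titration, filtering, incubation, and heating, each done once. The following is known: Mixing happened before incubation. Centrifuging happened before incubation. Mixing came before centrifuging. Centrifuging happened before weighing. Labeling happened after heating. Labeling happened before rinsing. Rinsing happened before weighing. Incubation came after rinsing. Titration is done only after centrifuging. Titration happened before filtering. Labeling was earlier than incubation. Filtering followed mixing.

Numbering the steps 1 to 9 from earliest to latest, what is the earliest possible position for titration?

Centrifuging and mixing must both come before titration — 2 forced predecessors.
Nothing else is forced ahead of titration, so its earliest slot is position 2 + 1 = 3.

3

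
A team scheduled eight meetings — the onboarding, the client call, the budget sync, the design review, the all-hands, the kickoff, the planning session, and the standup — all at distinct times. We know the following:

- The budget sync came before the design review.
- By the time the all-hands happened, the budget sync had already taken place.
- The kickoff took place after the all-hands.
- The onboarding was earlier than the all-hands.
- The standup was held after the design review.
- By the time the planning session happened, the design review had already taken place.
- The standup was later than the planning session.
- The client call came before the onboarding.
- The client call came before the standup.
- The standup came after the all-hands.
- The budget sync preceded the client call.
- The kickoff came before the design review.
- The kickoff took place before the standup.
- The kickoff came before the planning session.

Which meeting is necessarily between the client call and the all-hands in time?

the onboarding

Tracing the constraints gives the client call → the onboarding → the all-hands, so the onboarding sits after the client call and before the all-hands.
No other meeting is forced both after the client call and before the all-hands.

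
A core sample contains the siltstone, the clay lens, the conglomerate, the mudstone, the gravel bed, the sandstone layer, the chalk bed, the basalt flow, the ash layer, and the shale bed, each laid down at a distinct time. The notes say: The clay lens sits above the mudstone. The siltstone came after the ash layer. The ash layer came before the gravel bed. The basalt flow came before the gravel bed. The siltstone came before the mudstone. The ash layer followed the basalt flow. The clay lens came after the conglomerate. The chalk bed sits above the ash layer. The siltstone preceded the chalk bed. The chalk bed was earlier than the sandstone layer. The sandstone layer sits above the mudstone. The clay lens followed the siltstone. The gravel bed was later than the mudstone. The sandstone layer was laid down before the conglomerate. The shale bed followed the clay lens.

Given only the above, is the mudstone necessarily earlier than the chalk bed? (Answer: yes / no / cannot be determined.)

cannot be determined

No chain of stated constraints runs from the mudstone to the chalk bed, and none runs from the chalk bed to the mudstone either.
So the relative order of the mudstone and the chalk bed is not fixed by the given facts.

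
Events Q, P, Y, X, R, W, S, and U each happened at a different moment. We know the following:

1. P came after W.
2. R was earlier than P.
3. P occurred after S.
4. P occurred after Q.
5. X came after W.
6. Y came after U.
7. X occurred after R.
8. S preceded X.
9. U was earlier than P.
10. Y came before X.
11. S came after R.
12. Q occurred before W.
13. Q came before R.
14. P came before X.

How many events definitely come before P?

Directly stated before P: Q, R, S, U, and W.
No chain forces X (or any of the others) ahead of P.
That's Q, R, S, U, and W — 5 in all.

5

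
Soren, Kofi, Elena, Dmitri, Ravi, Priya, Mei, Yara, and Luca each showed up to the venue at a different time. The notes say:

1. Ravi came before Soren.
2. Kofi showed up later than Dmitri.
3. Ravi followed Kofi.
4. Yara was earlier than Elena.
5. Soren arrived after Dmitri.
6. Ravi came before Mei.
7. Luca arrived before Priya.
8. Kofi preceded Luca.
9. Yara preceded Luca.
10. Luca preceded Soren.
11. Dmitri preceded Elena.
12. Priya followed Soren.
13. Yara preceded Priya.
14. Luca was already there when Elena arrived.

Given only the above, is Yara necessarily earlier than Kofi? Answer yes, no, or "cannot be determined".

No chain of stated constraints runs from Yara to Kofi, and none runs from Kofi to Yara either.
So the relative order of Yara and Kofi is not fixed by the given facts.

cannot be determined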